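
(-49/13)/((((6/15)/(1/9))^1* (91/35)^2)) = -6125/39546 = -0.15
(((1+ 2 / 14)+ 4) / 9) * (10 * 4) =160 / 7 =22.86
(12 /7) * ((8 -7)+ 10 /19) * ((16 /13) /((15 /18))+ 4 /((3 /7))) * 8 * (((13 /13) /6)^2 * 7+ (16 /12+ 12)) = 3061.12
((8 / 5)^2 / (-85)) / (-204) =16 / 108375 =0.00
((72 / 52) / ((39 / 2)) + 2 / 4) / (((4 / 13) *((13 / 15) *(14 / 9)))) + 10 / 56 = 4205 / 2704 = 1.56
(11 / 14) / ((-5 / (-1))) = 0.16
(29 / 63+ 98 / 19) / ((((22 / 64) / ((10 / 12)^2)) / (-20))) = -26900000 / 118503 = -227.00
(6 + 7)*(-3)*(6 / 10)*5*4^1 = -468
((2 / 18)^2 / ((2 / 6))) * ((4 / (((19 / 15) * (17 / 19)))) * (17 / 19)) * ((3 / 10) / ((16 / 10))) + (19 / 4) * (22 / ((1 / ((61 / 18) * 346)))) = 83811941 / 684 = 122532.08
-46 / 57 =-0.81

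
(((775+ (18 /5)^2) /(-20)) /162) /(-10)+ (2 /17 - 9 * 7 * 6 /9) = -576385117 /13770000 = -41.86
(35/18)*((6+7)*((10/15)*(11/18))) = 5005/486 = 10.30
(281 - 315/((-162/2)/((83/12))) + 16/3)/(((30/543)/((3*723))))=1475654809/120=12297123.41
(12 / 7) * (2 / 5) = 0.69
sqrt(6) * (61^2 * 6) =22326 * sqrt(6) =54687.31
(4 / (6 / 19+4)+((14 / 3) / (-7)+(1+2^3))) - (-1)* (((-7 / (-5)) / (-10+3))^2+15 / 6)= 72571 / 6150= 11.80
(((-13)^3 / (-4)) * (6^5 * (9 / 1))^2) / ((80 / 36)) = 6052713346368 / 5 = 1210542669273.60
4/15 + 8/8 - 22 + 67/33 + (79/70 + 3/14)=-20051/1155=-17.36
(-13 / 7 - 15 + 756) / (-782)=-2587 / 2737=-0.95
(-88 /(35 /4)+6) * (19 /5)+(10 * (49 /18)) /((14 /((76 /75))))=-63536 /4725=-13.45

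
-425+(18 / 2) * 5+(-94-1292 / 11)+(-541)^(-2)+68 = -1685257187 / 3219491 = -523.45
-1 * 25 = -25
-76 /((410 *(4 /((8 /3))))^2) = -76 /378225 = -0.00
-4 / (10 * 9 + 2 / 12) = -24 / 541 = -0.04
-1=-1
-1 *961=-961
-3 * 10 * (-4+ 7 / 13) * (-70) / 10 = -9450 / 13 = -726.92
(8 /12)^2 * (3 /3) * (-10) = -40 /9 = -4.44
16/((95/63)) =1008/95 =10.61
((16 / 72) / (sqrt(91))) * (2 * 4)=16 * sqrt(91) / 819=0.19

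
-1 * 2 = -2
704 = 704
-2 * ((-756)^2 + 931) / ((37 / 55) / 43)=-2707768910 / 37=-73182943.51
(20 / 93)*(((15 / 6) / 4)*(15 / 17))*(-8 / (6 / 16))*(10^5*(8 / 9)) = -3200000000 / 14229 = -224892.82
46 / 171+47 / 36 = 359 / 228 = 1.57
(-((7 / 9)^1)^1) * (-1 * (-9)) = -7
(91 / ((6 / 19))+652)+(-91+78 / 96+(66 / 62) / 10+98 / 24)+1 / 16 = 1059247 / 1240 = 854.23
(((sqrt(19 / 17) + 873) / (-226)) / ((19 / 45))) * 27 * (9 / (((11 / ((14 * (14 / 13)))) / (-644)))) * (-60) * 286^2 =-20677224987619200 / 2147 - 23685251990400 * sqrt(323) / 36499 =-9642414885154.25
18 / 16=9 / 8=1.12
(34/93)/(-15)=-34/1395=-0.02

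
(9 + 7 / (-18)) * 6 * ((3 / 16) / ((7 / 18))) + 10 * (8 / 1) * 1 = 5875 / 56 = 104.91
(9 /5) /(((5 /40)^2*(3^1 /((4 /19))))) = 768 /95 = 8.08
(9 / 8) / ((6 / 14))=21 / 8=2.62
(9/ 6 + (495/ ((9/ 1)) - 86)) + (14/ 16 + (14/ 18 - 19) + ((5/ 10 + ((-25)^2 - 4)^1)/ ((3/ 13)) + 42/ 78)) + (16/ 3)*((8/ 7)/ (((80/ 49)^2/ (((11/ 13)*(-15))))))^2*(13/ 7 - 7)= 1116172129/ 608400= 1834.60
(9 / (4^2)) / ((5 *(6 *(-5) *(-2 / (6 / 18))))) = 0.00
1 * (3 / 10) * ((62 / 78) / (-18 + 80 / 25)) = -31 / 1924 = -0.02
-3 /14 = -0.21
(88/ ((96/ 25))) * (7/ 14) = 275/ 24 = 11.46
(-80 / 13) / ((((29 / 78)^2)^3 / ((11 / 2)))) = -7622140331520 / 594823321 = -12814.12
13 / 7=1.86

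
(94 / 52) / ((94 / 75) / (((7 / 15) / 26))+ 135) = 0.01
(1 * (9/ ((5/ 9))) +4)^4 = 104060401/ 625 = 166496.64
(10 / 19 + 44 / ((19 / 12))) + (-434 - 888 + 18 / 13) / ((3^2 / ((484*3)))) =-157855946 / 741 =-213030.97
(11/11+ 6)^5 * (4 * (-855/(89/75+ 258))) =-615856500/2777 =-221770.44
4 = 4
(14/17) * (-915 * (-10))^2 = 1172115000/17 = 68947941.18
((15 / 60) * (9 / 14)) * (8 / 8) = 9 / 56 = 0.16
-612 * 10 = -6120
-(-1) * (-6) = -6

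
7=7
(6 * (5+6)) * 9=594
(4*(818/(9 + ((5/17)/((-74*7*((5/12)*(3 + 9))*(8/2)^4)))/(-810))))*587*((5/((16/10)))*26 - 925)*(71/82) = -105050276649198720000/673798487081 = -155907557.92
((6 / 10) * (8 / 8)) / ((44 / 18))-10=-1073 / 110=-9.75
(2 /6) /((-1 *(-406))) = 1 /1218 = 0.00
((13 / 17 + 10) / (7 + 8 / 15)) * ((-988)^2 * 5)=13397576400 / 1921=6974271.94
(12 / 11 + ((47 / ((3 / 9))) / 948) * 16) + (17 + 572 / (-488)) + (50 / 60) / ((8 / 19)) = 54139639 / 2544432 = 21.28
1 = 1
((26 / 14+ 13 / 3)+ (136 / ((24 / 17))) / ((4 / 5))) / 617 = 3545 / 17276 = 0.21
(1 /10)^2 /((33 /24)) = 2 /275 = 0.01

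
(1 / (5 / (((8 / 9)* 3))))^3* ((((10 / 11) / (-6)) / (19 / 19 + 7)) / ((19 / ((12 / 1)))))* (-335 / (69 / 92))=68608 / 84645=0.81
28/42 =2/3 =0.67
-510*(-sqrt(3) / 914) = 255*sqrt(3) / 457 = 0.97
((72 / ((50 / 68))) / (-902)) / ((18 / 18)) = -1224 / 11275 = -0.11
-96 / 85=-1.13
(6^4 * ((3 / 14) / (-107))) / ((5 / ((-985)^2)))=-377223480 / 749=-503636.15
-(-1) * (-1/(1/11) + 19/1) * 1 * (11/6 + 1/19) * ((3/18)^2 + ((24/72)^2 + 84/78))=122335/6669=18.34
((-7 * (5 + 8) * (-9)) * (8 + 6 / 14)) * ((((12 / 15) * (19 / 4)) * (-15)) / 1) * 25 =-9836775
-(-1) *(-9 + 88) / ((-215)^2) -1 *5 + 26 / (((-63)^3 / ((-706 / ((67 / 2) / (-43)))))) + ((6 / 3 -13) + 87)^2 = 4469073349555946 / 774414312525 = 5770.91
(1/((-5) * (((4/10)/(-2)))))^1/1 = 1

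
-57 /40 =-1.42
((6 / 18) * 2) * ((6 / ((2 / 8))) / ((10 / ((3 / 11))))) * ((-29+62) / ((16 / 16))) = 14.40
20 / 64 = 5 / 16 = 0.31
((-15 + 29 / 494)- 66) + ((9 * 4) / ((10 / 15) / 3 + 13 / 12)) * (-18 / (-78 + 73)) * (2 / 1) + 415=61828939 / 116090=532.59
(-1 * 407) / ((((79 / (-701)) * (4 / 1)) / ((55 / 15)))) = 3138377 / 948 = 3310.52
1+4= 5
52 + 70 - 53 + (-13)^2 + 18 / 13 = 3112 / 13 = 239.38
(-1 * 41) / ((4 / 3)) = -123 / 4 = -30.75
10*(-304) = -3040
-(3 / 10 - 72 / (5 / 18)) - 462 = -2031 / 10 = -203.10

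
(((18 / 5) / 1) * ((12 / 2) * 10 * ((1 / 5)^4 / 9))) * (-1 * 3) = -72 / 625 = -0.12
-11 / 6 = -1.83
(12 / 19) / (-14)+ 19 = 2521 / 133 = 18.95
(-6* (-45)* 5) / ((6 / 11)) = 2475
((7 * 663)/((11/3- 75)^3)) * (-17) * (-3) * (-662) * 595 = 1258607942865/4900172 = 256849.75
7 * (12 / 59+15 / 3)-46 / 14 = 33.14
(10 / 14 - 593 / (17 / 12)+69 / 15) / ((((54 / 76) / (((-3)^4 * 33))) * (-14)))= 462534138 / 4165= 111052.61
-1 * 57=-57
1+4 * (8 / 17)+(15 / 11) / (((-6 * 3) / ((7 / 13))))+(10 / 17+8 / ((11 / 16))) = 219755 / 14586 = 15.07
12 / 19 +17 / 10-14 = -2217 / 190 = -11.67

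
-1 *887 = -887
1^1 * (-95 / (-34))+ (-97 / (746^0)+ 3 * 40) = 877 / 34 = 25.79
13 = 13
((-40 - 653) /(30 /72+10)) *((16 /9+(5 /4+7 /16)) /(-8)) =115269 /4000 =28.82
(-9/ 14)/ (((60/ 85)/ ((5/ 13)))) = -255/ 728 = -0.35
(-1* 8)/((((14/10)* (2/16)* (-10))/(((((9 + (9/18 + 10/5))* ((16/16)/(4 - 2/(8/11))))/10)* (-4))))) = -16.82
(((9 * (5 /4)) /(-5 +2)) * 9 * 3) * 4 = -405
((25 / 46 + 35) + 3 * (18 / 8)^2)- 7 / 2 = 47.23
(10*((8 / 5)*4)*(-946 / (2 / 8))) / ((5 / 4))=-193740.80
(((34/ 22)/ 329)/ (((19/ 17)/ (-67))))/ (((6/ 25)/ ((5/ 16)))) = -2420375/ 6601056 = -0.37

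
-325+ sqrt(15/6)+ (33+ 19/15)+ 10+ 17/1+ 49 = -3221/15+ sqrt(10)/2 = -213.15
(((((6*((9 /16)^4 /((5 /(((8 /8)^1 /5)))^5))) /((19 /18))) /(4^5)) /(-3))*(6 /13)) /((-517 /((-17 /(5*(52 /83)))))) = -249954417 /2719886540800000000000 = -0.00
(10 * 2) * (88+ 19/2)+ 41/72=140441/72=1950.57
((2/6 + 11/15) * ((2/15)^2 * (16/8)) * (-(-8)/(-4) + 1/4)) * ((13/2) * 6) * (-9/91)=32/125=0.26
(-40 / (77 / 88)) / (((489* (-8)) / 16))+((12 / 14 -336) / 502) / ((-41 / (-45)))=-19225625 / 35226093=-0.55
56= 56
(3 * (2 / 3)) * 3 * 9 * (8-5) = 162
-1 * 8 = -8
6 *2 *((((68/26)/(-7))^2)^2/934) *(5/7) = 40090080/224171547509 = 0.00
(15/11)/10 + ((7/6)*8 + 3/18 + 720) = 729.64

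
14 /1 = 14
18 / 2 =9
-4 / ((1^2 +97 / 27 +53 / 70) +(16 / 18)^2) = -22680 / 34813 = -0.65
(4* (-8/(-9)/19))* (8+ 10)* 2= 128/19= 6.74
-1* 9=-9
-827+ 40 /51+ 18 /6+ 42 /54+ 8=-814.44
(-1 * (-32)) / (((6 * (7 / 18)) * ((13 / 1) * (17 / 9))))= 864 / 1547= 0.56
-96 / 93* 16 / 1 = -512 / 31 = -16.52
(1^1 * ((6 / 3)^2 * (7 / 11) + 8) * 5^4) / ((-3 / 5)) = -362500 / 33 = -10984.85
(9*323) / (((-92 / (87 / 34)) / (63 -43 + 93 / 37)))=-12392541 / 6808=-1820.29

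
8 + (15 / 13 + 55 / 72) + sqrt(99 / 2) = 3 * sqrt(22) / 2 + 9283 / 936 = 16.95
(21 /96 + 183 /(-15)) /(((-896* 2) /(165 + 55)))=21087 /14336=1.47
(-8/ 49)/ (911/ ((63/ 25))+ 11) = -18/ 41069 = -0.00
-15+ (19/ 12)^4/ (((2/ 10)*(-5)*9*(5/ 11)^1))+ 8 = -7965371/ 933120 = -8.54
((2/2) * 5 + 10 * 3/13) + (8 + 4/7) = 1445/91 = 15.88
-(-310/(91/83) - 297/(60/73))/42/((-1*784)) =-0.02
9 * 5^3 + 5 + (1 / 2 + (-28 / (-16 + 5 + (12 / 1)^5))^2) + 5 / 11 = 1540429736127369 / 1362061580902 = 1130.95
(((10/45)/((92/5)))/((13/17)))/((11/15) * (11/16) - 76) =-3400/16252743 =-0.00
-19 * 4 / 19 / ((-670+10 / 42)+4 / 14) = 84 / 14059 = 0.01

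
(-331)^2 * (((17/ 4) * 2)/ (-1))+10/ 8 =-3725069/ 4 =-931267.25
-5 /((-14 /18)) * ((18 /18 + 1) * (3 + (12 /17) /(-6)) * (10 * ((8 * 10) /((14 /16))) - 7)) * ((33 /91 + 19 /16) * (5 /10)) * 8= 645039315 /3094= 208480.71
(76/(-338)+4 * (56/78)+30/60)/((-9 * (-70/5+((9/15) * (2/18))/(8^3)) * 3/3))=4084480/163536399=0.02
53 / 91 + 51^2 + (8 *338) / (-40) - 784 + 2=797152 / 455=1751.98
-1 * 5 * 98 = -490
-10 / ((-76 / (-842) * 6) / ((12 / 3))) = -4210 / 57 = -73.86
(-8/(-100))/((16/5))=1/40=0.02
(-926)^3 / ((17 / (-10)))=7940227760 / 17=467072221.18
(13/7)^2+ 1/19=3260/931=3.50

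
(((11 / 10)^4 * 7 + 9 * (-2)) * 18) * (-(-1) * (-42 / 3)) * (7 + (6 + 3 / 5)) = 26565.26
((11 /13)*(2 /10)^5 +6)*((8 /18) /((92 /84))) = 6825308 /2803125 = 2.43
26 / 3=8.67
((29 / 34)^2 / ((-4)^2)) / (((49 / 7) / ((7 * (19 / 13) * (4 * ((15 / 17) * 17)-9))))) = 47937 / 14144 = 3.39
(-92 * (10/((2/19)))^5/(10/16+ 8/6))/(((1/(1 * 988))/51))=-860883167242800000/47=-18316663132825531.91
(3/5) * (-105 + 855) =450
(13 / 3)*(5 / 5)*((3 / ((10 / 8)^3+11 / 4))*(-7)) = -832 / 43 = -19.35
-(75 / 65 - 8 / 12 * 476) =12331 / 39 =316.18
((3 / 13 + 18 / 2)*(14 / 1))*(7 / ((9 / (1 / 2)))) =1960 / 39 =50.26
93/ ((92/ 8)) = 186/ 23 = 8.09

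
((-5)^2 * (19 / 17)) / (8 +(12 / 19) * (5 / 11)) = 99275 / 29444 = 3.37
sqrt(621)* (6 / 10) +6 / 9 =2 / 3 +9* sqrt(69) / 5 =15.62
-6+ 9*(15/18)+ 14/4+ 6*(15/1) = 95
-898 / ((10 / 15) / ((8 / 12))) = -898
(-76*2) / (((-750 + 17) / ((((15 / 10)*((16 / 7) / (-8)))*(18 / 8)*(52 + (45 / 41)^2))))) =-91762362 / 8625211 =-10.64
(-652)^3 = -277167808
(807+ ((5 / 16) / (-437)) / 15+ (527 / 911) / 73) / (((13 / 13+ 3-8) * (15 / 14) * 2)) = -1576049018243 / 16739603136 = -94.15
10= 10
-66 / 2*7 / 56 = -33 / 8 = -4.12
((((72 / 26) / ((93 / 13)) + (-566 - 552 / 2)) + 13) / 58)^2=659821969 / 3232804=204.10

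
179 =179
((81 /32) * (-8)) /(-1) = 20.25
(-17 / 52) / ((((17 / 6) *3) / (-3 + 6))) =-3 / 26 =-0.12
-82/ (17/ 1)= -82/ 17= -4.82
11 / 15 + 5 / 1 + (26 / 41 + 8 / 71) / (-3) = 5.48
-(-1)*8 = 8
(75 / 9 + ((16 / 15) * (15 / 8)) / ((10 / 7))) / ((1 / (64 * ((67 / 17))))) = 626048 / 255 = 2455.09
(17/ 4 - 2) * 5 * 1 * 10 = 225/ 2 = 112.50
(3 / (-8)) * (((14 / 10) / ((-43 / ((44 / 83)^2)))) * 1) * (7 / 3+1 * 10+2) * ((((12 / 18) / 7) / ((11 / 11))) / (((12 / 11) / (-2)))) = -2662 / 310005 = -0.01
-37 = -37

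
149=149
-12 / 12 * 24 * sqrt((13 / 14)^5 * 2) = -1014 * sqrt(91) / 343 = -28.20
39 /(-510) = -13 /170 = -0.08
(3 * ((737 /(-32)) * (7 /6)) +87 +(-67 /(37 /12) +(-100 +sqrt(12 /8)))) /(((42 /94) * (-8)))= 4278927 /132608 - 47 * sqrt(6) /336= 31.92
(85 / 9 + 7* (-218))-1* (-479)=-9338 / 9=-1037.56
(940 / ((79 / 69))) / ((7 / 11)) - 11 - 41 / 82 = 1414201 / 1106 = 1278.66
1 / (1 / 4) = 4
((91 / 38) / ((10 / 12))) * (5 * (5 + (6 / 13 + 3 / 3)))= 1764 / 19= 92.84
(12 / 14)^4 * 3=3888 / 2401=1.62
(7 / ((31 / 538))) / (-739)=-3766 / 22909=-0.16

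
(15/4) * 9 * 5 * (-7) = -4725/4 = -1181.25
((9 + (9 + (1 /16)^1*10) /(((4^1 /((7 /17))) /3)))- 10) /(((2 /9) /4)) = 9657 /272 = 35.50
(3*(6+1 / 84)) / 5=101 / 28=3.61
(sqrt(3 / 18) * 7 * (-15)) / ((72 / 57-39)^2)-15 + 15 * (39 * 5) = 2910-12635 * sqrt(6) / 1028178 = 2909.97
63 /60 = 21 /20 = 1.05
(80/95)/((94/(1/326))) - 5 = -727791/145559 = -5.00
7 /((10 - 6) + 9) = 7 /13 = 0.54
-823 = -823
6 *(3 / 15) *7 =42 / 5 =8.40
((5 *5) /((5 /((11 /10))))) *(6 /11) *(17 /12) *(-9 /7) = -153 /28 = -5.46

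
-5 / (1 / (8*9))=-360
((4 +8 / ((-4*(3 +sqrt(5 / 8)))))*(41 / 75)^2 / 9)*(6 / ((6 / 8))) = 53792*sqrt(10) / 3391875 +591712 / 678375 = 0.92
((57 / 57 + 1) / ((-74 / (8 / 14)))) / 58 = -0.00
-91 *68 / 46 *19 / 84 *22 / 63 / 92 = -0.12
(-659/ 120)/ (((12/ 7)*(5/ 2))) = -4613/ 3600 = -1.28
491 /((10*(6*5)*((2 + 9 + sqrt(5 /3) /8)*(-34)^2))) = 21604 /167815075 - 491*sqrt(15) /1006890450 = 0.00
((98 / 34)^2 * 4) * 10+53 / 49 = 4721277 / 14161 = 333.40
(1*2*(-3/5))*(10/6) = -2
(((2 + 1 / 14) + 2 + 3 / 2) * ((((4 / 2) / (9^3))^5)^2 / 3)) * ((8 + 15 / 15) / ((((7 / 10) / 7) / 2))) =0.00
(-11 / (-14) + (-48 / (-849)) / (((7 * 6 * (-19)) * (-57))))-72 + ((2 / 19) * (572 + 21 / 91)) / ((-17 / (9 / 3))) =-33261745873 / 406404414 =-81.84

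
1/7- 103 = -720/7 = -102.86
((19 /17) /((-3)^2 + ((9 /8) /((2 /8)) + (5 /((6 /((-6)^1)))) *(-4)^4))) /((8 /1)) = -19 /172244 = -0.00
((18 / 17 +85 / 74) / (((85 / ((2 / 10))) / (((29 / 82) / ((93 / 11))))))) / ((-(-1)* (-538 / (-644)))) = 142623943 / 548388901050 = 0.00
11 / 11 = 1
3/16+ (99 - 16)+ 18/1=1619/16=101.19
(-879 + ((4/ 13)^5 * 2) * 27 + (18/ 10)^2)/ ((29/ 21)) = -170681837382/ 269187425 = -634.06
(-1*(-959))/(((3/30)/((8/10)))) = 7672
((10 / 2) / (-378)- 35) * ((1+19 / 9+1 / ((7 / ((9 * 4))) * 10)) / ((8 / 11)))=-16625807 / 95256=-174.54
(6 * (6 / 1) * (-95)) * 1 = -3420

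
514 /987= 0.52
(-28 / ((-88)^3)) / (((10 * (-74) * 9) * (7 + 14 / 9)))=-1 / 1386795520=-0.00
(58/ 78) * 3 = 29/ 13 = 2.23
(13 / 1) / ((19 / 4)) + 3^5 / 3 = 1591 / 19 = 83.74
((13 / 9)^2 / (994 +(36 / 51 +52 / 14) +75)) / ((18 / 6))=20111 / 31040091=0.00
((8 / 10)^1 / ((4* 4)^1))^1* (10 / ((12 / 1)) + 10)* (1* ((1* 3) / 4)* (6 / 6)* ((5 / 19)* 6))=195 / 304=0.64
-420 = -420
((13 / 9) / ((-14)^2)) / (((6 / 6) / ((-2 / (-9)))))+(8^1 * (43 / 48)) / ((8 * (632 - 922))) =-26729 / 18416160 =-0.00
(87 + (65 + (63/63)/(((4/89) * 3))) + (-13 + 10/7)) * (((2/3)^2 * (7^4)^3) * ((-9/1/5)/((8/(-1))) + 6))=2038182928169311/360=5661619244914.75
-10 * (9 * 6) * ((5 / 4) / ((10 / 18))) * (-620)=753300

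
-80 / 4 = -20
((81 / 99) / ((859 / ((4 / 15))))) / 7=0.00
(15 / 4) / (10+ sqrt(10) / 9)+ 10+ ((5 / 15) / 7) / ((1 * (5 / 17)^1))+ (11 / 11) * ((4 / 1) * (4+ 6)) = 17171587 / 339780 - 27 * sqrt(10) / 6472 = 50.52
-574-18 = -592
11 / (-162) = -11 / 162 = -0.07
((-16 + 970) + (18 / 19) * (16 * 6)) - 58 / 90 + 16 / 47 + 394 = 57811883 / 40185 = 1438.64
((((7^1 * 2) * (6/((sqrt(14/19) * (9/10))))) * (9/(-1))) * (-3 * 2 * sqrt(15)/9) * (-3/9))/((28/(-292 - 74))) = 1220 * sqrt(3990)/7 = 11009.01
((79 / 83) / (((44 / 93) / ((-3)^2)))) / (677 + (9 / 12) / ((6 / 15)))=132246 / 4958503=0.03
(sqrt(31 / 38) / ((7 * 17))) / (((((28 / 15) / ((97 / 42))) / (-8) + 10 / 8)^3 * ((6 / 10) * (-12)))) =-4563365000 * sqrt(1178) / 225358154371161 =-0.00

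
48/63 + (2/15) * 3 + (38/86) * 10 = 25196/4515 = 5.58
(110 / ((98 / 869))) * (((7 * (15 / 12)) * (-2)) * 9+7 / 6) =-3202265 / 21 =-152488.81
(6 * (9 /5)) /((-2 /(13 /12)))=-117 /20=-5.85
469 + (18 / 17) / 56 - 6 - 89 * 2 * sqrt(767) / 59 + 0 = 220397 / 476 - 178 * sqrt(767) / 59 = 379.47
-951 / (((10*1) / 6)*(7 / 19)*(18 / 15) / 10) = -90345 / 7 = -12906.43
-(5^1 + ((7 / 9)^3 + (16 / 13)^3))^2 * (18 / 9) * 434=-119789707676699200 / 2565164201769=-46698.65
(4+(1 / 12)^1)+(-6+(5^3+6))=1549 / 12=129.08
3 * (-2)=-6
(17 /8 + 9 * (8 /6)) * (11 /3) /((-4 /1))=-1243 /96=-12.95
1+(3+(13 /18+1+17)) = 409 /18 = 22.72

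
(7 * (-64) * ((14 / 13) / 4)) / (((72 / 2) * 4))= -98 / 117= -0.84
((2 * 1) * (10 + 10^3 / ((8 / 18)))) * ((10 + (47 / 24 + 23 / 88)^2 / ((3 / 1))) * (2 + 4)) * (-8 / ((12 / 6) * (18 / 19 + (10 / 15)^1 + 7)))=-26131952860 / 178233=-146616.80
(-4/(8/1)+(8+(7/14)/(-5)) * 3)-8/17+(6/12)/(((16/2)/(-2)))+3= 17411/680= 25.60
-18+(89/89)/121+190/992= -1068297/60016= -17.80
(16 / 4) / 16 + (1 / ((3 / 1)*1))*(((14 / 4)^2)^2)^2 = 5764993 / 768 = 7506.50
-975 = -975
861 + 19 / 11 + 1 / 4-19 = 37135 / 44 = 843.98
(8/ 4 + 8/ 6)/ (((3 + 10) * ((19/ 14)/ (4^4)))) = 35840/ 741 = 48.37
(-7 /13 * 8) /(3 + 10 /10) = -14 /13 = -1.08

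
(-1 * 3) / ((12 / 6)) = -3 / 2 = -1.50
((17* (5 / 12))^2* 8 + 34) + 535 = 17467 / 18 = 970.39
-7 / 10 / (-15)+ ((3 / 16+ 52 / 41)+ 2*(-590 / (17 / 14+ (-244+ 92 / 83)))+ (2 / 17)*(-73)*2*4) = -14638263029747 / 234885375600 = -62.32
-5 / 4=-1.25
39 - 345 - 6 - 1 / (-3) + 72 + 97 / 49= -34940 / 147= -237.69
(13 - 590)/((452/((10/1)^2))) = -14425/113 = -127.65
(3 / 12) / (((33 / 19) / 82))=779 / 66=11.80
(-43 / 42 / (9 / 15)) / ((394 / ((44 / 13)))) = -2365 / 161343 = -0.01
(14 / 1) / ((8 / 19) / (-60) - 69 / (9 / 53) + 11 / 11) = -1995 / 57761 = -0.03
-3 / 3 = -1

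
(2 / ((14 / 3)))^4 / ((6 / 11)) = 0.06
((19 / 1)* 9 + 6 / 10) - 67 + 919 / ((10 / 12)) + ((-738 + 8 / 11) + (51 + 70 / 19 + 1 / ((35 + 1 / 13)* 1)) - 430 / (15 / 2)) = 11725067 / 25080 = 467.51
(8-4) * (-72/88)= -36/11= -3.27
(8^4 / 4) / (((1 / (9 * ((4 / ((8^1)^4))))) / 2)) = 18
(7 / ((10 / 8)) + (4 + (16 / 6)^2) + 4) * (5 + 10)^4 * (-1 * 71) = -74443500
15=15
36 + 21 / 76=36.28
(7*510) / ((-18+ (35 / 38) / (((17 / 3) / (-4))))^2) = 62075755 / 6048096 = 10.26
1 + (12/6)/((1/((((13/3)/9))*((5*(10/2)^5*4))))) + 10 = 1625297/27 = 60196.19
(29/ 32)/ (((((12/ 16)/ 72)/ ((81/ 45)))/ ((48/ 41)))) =37584/ 205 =183.34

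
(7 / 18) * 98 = 343 / 9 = 38.11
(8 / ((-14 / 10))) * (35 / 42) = -100 / 21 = -4.76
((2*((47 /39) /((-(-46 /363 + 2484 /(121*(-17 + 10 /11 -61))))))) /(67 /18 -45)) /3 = -14467728 /292136455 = -0.05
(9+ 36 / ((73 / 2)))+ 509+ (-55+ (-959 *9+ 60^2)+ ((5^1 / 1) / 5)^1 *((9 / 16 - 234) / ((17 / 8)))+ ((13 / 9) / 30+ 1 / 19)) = -14886917399 / 3183165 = -4676.77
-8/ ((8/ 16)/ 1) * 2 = -32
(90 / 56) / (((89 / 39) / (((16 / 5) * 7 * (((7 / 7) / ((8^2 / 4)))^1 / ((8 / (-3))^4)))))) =0.02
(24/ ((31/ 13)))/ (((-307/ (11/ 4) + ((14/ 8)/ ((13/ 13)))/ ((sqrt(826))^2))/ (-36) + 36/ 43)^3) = 161983774455686006833152/ 983012107792054648095113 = 0.16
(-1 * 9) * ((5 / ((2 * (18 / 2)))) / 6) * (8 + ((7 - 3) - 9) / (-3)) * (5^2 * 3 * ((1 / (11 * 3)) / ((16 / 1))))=-3625 / 6336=-0.57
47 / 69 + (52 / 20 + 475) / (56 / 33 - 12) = -1339394 / 29325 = -45.67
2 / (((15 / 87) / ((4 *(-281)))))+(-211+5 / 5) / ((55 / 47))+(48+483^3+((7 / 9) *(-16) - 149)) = 55769301572 / 495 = 112665255.70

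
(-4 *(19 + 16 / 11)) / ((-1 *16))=225 / 44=5.11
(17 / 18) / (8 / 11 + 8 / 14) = 1309 / 1800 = 0.73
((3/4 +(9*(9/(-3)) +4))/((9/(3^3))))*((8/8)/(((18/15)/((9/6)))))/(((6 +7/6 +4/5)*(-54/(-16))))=-2225/717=-3.10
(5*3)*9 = 135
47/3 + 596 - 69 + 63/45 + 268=12181/15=812.07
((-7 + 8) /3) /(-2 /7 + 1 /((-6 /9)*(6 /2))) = -14 /33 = -0.42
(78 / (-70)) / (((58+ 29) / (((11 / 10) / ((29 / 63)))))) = -0.03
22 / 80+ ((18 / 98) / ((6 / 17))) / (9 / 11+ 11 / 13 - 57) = 0.27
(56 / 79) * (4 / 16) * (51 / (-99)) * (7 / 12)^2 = -5831 / 187704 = -0.03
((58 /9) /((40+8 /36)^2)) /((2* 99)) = 0.00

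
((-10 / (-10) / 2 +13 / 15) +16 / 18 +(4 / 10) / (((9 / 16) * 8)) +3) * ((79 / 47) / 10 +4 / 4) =29341 / 4700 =6.24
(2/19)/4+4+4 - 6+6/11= 2.57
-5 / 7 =-0.71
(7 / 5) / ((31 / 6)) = 0.27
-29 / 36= -0.81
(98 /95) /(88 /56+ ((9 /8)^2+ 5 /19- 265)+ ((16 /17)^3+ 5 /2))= -215700352 /54065464455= -0.00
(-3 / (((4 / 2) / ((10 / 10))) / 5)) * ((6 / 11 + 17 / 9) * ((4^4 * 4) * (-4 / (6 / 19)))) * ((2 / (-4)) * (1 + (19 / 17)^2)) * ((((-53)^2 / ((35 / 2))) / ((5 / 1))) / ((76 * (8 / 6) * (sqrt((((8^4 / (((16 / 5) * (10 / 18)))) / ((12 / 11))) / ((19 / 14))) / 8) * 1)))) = -1408095520 * sqrt(4389) / 15421329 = -6049.13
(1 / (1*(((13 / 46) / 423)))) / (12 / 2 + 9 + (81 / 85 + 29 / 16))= 26462880 / 314093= 84.25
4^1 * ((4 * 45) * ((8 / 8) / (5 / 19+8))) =13680 / 157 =87.13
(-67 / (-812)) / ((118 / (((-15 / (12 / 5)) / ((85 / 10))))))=-1675 / 3257744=-0.00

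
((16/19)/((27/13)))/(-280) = -26/17955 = -0.00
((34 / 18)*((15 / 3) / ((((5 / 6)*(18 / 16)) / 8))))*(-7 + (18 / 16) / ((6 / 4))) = -503.70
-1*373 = -373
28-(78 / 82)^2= 45547 / 1681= 27.10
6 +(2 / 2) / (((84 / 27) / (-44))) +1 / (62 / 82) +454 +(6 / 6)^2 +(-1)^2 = 97472 / 217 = 449.18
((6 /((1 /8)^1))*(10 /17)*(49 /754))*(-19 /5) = -44688 /6409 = -6.97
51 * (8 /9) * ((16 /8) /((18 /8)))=1088 /27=40.30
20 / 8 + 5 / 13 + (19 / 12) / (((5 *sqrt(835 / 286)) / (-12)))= 75 / 26 - 19 *sqrt(238810) / 4175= 0.66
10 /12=5 /6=0.83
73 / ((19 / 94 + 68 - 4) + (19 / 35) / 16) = 1921360 / 1690693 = 1.14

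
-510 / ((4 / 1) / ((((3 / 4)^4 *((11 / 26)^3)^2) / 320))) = -7318318491 / 10122552147968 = -0.00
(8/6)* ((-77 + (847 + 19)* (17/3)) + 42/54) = 173920/27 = 6441.48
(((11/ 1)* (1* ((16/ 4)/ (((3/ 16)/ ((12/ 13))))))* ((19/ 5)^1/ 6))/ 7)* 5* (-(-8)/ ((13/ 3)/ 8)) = 1712128/ 1183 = 1447.28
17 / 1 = 17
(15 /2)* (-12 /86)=-45 /43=-1.05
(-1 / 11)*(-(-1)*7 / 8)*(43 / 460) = -301 / 40480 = -0.01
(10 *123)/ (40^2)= 123/ 160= 0.77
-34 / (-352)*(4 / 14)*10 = 85 / 308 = 0.28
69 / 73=0.95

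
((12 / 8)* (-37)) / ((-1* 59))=111 / 118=0.94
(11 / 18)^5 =161051 / 1889568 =0.09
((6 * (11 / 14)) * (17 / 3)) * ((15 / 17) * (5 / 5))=165 / 7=23.57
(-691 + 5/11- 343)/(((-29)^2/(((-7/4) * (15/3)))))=397915/37004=10.75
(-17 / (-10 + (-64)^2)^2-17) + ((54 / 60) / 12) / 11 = -31207870843 / 1836493560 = -16.99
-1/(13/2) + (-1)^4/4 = 5/52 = 0.10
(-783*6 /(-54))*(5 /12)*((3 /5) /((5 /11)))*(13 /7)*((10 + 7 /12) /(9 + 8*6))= 526669 /31920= 16.50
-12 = -12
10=10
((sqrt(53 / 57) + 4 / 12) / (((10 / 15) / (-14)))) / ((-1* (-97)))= -7* sqrt(3021) / 1843 - 7 / 97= -0.28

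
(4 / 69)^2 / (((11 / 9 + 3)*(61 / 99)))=792 / 613111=0.00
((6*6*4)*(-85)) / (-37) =12240 / 37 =330.81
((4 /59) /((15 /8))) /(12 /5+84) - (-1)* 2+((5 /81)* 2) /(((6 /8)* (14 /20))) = 224360 /100359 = 2.24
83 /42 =1.98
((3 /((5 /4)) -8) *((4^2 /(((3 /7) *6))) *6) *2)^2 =39337984 /225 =174835.48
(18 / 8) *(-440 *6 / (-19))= 5940 / 19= 312.63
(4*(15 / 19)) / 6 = 0.53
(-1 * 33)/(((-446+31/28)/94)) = 86856/12457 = 6.97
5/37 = 0.14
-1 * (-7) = 7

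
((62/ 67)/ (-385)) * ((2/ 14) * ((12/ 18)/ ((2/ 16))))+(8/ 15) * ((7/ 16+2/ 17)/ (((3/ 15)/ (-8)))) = -109078124/ 9208815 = -11.84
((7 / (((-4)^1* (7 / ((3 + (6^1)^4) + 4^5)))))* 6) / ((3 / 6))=-6969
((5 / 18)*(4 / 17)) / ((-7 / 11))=-110 / 1071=-0.10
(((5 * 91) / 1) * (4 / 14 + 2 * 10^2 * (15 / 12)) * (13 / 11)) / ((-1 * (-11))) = 1480440 / 121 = 12235.04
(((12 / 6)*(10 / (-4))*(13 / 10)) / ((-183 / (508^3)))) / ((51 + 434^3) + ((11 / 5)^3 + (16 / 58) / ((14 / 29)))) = 372805706000 / 6544834457943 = 0.06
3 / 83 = 0.04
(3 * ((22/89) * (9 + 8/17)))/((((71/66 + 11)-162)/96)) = -67326336/14971135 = -4.50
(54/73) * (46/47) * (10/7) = 24840/24017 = 1.03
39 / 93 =13 / 31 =0.42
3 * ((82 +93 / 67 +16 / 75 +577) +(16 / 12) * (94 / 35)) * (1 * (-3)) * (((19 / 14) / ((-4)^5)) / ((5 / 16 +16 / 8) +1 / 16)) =35043921 / 10505600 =3.34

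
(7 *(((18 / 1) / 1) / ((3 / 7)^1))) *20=5880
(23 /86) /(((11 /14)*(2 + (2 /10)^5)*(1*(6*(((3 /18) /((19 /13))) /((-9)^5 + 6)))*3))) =-4894.66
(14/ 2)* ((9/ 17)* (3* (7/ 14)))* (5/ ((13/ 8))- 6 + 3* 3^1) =14931/ 442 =33.78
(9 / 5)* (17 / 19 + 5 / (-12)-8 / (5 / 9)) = -47613 / 1900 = -25.06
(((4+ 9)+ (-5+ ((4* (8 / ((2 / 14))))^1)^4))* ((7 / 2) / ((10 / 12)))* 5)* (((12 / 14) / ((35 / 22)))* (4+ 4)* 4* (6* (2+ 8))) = 382841037950976 / 7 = 54691576850139.43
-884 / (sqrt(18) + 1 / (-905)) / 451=-2172054300 * sqrt(2) / 6648844499 - 800020 / 6648844499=-0.46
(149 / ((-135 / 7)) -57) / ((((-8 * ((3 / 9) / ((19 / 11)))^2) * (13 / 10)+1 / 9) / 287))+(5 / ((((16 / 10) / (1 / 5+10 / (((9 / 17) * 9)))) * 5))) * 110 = 14000585309 / 207684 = 67412.92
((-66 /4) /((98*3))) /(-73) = 11 /14308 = 0.00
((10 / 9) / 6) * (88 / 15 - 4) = 28 / 81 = 0.35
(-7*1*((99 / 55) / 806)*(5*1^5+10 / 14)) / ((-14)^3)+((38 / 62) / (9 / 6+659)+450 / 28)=2934826424 / 182600509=16.07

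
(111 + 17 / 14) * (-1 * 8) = -6284 / 7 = -897.71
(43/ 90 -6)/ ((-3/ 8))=1988/ 135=14.73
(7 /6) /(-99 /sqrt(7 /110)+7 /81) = -1515591*sqrt(770) /14146958734-9261 /14146958734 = -0.00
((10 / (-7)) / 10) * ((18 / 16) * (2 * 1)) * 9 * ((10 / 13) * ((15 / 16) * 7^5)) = -14586075 / 416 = -35062.68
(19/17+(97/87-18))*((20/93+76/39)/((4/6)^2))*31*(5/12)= -991.53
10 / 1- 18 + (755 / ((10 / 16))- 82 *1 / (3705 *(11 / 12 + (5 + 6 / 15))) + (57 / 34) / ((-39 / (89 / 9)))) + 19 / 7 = 241081180369 / 200519046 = 1202.29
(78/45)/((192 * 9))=13/12960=0.00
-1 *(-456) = 456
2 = 2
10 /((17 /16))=160 /17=9.41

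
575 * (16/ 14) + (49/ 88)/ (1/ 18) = 205487/ 308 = 667.17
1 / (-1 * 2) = -1 / 2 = -0.50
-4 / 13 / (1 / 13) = -4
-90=-90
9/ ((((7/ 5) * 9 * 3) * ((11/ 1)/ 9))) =15/ 77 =0.19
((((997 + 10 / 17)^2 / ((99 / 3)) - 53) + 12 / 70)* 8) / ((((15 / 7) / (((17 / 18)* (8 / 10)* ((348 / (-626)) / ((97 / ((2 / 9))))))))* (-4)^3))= 97136804246 / 57484758375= 1.69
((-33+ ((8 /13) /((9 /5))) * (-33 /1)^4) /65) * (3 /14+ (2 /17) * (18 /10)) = 15810993 /5950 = 2657.31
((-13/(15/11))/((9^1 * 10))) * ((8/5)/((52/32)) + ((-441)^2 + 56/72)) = -625748288/30375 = -20600.77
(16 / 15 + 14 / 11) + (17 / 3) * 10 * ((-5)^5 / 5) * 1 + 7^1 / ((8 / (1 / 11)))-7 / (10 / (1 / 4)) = -7791173 / 220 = -35414.42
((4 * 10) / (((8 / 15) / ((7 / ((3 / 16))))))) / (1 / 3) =8400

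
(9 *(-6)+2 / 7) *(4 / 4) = -53.71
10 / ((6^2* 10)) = 1 / 36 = 0.03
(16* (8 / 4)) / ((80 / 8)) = 16 / 5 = 3.20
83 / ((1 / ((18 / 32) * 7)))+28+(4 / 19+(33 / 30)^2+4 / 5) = 2713451 / 7600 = 357.03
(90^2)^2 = 65610000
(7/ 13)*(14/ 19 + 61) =8211/ 247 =33.24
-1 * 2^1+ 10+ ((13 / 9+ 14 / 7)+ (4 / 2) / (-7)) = 703 / 63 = 11.16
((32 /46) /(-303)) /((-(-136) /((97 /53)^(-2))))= -5618 /1114712457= -0.00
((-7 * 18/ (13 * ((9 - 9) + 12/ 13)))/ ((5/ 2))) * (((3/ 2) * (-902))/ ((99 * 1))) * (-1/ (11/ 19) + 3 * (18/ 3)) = 51373/ 55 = 934.05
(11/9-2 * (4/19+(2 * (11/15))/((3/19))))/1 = -17.78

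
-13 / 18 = -0.72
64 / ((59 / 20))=1280 / 59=21.69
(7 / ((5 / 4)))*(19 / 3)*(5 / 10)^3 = 133 / 30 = 4.43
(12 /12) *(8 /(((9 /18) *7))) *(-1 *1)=-16 /7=-2.29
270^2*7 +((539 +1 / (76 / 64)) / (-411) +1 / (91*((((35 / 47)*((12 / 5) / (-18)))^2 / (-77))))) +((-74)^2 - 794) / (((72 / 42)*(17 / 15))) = 57799004201125 / 112751548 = 512622.71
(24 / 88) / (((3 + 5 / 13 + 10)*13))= 1 / 638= 0.00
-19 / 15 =-1.27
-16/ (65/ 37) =-592/ 65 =-9.11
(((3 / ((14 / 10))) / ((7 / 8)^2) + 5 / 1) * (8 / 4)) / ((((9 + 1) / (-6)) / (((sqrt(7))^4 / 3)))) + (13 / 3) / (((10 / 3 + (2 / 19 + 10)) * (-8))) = -6558689 / 42896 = -152.90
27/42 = 9/14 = 0.64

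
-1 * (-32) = 32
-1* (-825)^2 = -680625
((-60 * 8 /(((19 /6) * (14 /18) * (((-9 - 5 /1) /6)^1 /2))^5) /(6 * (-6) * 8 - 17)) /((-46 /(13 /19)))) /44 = 556992887353344 /205093719827796961777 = 0.00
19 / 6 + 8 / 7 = 181 / 42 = 4.31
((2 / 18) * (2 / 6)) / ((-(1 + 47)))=-1 / 1296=-0.00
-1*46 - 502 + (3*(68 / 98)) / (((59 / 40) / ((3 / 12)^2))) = -547.91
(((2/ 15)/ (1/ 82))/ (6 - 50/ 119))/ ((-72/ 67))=-326893/ 179280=-1.82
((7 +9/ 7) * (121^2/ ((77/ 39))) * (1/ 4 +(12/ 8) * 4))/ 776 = 37634025/ 76048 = 494.87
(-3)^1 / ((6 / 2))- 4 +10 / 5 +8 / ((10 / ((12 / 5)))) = -27 / 25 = -1.08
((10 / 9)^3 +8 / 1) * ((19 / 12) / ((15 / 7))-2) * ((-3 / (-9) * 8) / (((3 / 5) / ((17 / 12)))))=-13182344 / 177147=-74.41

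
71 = 71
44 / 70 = 22 / 35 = 0.63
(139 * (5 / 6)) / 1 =115.83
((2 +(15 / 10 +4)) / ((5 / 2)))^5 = 243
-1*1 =-1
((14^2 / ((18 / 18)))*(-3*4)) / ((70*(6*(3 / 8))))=-224 / 15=-14.93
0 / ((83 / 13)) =0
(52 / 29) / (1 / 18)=936 / 29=32.28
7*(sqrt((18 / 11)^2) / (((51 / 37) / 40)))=62160 / 187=332.41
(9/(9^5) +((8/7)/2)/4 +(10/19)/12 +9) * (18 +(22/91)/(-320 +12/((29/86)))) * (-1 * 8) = -108300697200259/81869424273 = -1322.85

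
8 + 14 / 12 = 55 / 6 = 9.17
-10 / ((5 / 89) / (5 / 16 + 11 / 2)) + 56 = -978.62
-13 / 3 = -4.33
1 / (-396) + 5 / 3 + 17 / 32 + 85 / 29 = 470975 / 91872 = 5.13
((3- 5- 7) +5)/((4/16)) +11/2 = -21/2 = -10.50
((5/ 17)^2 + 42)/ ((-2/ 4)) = -24326/ 289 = -84.17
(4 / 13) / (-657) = -4 / 8541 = -0.00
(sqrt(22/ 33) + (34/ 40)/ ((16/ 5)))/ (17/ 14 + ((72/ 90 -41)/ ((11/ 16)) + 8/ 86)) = -33110 * sqrt(6)/ 5678241 -281435/ 60567904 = -0.02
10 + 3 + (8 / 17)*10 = 301 / 17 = 17.71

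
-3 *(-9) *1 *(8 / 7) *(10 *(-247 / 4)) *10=-1333800 / 7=-190542.86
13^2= 169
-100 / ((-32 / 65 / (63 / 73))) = 102375 / 584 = 175.30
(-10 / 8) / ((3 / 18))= -7.50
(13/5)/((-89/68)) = -884/445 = -1.99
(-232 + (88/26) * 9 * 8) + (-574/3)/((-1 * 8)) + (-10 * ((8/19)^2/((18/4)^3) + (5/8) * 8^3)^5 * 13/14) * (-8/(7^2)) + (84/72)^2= 166962645035144109776528604820185201187891/32820636491914726285131778074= 5087123922056.63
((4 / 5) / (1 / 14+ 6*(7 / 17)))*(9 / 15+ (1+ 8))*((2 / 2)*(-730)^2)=974055936 / 605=1610009.81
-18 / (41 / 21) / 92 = -189 / 1886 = -0.10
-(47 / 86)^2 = -2209 / 7396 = -0.30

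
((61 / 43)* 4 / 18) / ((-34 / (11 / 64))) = -0.00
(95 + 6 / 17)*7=11347 / 17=667.47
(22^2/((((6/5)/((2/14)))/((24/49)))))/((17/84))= 116160/833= 139.45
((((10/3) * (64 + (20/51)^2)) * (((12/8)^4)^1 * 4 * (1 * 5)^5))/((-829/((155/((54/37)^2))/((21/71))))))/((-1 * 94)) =2455026523515625/57461346621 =42724.83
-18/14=-9/7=-1.29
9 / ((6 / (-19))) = -57 / 2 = -28.50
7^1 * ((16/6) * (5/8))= 35/3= 11.67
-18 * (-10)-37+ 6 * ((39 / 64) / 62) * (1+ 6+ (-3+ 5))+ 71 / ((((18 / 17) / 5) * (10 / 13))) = 10345621 / 17856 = 579.39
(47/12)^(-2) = 144/2209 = 0.07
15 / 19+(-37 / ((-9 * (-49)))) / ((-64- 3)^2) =29694032 / 37613331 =0.79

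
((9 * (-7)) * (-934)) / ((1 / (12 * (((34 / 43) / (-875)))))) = -3429648 / 5375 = -638.07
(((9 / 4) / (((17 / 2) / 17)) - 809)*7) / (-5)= 11263 / 10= 1126.30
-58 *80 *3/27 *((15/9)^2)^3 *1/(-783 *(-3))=-2500000/531441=-4.70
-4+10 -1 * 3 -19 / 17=32 / 17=1.88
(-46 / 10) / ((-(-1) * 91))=-0.05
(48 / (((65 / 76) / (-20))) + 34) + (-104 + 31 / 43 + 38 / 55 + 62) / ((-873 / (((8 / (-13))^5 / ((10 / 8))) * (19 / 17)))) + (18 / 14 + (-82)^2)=857022190674559253 / 152040000137025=5636.82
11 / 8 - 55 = -429 / 8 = -53.62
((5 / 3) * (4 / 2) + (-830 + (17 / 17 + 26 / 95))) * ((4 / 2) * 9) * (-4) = 5645688 / 95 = 59428.29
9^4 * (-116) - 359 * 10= -764666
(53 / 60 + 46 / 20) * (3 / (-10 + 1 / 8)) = -382 / 395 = -0.97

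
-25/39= -0.64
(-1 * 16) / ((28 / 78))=-44.57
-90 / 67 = -1.34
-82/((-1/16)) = 1312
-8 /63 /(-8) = 1 /63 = 0.02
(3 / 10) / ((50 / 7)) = 21 / 500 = 0.04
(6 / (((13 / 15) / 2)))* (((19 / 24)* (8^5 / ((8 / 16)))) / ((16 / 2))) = 1167360 / 13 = 89796.92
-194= -194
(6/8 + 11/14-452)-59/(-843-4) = -217991/484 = -450.39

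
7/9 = 0.78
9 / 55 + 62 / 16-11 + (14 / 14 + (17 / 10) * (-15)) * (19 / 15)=-50153 / 1320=-37.99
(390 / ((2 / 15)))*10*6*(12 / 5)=421200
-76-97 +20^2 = 227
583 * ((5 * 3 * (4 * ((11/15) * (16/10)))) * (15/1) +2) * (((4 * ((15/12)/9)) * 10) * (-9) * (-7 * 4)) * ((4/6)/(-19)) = -1727079200/57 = -30299635.09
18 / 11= 1.64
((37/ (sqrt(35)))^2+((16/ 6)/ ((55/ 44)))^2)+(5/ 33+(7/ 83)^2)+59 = 12272245292/ 119351925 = 102.82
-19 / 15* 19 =-361 / 15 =-24.07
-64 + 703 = 639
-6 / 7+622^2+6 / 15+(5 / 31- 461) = 419268634 / 1085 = 386422.70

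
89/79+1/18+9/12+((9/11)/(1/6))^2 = 8957999/344124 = 26.03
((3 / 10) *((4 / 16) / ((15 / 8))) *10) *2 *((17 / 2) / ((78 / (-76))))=-1292 / 195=-6.63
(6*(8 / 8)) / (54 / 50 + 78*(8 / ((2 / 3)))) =0.01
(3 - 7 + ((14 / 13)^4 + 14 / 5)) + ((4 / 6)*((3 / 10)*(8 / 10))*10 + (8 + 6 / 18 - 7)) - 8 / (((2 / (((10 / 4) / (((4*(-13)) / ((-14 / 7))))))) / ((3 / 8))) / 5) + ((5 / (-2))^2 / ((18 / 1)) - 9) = -32365283 / 5140980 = -6.30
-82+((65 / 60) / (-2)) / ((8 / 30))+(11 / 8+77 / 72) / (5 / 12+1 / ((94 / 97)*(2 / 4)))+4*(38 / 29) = -77.80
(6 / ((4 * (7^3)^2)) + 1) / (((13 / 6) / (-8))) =-5647224 / 1529437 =-3.69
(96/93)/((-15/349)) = -11168/465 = -24.02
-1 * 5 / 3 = -5 / 3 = -1.67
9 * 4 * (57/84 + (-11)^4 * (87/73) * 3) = 1884501.63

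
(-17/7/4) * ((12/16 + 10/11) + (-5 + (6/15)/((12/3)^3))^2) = -127323387/7884800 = -16.15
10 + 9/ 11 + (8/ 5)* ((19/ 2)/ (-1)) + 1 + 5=1.62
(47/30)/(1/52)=1222/15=81.47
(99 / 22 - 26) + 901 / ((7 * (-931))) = -282033 / 13034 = -21.64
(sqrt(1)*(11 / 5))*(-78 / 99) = -26 / 15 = -1.73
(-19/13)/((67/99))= -1881/871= -2.16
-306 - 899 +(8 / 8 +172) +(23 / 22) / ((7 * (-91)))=-1032.00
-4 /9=-0.44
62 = 62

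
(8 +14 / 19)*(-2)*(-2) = 664 / 19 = 34.95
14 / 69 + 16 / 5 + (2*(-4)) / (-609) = 239242 / 70035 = 3.42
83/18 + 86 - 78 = 227/18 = 12.61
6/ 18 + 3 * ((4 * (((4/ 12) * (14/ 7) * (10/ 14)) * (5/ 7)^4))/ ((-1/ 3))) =-208193/ 50421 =-4.13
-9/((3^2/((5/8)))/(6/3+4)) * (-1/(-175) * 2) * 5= -3/14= -0.21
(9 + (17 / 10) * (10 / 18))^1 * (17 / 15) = 3043 / 270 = 11.27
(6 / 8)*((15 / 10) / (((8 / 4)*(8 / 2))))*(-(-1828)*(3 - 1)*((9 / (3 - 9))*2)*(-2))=3084.75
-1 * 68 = -68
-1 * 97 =-97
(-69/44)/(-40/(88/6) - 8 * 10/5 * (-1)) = -0.12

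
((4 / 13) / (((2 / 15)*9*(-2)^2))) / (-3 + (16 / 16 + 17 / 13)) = -5 / 54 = -0.09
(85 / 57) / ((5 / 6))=1.79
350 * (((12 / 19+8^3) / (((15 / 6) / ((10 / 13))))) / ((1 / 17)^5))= 19361170052000 / 247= 78385303854.25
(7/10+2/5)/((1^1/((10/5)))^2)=22/5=4.40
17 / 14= 1.21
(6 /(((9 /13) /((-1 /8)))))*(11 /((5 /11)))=-1573 /60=-26.22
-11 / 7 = -1.57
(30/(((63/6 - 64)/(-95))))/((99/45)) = 28500/1177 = 24.21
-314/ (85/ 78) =-288.14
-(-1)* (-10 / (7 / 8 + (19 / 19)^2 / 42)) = -1680 / 151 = -11.13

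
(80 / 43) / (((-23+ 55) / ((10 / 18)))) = 25 / 774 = 0.03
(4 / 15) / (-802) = -2 / 6015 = -0.00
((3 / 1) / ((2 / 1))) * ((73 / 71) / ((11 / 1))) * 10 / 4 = 1095 / 3124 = 0.35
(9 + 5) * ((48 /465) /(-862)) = -112 /66805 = -0.00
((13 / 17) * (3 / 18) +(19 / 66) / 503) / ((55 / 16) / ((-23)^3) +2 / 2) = 0.13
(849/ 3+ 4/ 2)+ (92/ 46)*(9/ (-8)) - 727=-1777/ 4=-444.25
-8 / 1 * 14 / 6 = -56 / 3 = -18.67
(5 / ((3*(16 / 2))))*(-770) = -1925 / 12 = -160.42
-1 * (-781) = 781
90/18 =5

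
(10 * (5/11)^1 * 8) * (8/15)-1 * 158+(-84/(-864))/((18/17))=-1974659/14256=-138.51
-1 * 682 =-682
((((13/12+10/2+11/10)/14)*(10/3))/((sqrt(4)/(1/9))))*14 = 431/324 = 1.33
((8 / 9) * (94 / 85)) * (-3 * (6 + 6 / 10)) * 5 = -8272 / 85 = -97.32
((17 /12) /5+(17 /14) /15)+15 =2151 /140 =15.36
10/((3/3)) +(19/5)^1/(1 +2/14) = 533/40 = 13.32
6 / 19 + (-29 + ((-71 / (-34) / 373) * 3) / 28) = -193523273 / 6746824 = -28.68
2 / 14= 1 / 7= 0.14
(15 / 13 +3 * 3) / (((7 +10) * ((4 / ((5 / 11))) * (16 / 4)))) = 15 / 884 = 0.02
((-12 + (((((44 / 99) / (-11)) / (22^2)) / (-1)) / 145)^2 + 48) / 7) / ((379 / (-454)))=-49310055111577054 / 8004134618882325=-6.16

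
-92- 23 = -115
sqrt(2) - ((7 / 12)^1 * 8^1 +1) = -17 / 3 +sqrt(2) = -4.25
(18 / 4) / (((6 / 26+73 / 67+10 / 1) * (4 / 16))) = 7839 / 4930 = 1.59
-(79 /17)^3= -493039 /4913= -100.35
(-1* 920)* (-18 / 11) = 16560 / 11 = 1505.45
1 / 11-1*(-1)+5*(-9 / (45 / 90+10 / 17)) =-16386 / 407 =-40.26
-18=-18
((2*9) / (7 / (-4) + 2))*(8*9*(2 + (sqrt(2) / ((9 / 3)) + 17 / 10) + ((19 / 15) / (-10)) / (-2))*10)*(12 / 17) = 207360*sqrt(2) / 17 + 11705472 / 85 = 154961.51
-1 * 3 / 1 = -3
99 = 99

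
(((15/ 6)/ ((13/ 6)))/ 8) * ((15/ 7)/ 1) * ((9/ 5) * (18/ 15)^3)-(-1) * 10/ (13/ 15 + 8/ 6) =137807/ 25025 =5.51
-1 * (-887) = 887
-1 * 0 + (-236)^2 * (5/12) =69620/3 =23206.67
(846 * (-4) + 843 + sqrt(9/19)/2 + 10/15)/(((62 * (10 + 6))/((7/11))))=-53347/32736 + 21 * sqrt(19)/414656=-1.63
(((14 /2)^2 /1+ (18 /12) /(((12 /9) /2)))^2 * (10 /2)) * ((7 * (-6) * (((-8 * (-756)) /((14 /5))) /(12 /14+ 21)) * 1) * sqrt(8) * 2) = -3706605000 * sqrt(2) /17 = -308348885.96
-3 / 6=-0.50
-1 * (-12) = 12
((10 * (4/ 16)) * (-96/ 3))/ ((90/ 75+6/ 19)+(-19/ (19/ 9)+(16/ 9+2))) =68400/ 3169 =21.58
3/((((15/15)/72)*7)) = 216/7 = 30.86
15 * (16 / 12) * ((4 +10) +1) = 300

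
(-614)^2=376996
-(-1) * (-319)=-319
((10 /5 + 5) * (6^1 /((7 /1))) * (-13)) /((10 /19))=-741 /5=-148.20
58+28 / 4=65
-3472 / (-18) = 1736 / 9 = 192.89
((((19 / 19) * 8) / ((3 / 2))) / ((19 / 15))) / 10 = 8 / 19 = 0.42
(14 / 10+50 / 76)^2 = 4.23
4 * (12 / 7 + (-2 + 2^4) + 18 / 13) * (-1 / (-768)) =389 / 4368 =0.09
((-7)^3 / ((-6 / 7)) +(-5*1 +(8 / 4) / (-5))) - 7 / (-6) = 5939 / 15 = 395.93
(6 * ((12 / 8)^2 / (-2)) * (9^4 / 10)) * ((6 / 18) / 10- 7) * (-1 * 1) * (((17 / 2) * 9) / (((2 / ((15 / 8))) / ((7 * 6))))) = -118957221999 / 1280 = -92935329.69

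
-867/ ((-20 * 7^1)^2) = -867/ 19600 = -0.04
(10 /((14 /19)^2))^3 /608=309512375 /30118144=10.28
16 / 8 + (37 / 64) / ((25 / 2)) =1637 / 800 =2.05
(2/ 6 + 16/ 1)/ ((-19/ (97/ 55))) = -4753/ 3135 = -1.52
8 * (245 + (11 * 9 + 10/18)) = 24808/9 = 2756.44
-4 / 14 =-2 / 7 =-0.29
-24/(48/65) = -65/2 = -32.50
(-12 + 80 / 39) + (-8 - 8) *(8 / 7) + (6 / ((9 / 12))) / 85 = -652996 / 23205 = -28.14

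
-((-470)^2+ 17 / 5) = -1104517 / 5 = -220903.40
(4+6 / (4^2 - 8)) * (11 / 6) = 209 / 24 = 8.71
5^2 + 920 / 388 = 2655 / 97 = 27.37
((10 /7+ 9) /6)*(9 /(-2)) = -219 /28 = -7.82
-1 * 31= -31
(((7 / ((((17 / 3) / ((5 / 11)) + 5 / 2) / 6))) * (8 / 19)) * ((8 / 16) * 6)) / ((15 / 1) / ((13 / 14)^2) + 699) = 1703520 / 344285567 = 0.00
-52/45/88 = -13/990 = -0.01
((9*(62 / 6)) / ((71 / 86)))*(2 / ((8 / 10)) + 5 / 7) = 179955 / 497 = 362.08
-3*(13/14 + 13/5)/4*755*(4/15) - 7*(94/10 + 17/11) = -469263/770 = -609.43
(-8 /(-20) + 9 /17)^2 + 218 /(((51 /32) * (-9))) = -2796293 /195075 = -14.33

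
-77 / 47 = -1.64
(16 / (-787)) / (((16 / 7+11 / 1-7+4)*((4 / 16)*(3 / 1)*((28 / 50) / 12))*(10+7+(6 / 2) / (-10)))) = -4000 / 1182861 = -0.00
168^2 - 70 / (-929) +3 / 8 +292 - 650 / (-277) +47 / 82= 2407183820867 / 84405224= 28519.37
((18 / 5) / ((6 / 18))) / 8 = 27 / 20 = 1.35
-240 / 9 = -80 / 3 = -26.67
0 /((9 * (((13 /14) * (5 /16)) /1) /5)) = 0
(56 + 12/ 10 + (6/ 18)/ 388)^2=110828402281/ 33872400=3271.94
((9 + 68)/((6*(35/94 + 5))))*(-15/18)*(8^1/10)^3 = -115808/113625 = -1.02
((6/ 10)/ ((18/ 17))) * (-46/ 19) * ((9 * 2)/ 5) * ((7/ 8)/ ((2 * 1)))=-8211/ 3800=-2.16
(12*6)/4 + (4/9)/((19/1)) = 3082/171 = 18.02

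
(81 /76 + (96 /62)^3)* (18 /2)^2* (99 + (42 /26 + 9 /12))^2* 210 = 2556288443381129415 /3061084832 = 835092323.04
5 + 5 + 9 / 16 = 10.56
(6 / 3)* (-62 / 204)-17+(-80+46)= -2632 / 51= -51.61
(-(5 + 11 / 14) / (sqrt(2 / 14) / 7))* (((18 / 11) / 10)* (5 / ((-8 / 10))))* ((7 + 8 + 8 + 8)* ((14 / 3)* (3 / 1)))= 790965* sqrt(7) / 44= 47561.29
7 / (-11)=-7 / 11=-0.64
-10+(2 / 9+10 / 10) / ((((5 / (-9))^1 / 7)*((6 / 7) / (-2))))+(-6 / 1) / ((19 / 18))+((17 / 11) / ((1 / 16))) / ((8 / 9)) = 150691 / 3135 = 48.07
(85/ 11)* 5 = 425/ 11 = 38.64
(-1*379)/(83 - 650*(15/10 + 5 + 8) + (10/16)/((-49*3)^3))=9631217736/237400622933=0.04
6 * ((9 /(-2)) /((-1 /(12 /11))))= 324 /11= 29.45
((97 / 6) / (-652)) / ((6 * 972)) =-97 / 22814784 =-0.00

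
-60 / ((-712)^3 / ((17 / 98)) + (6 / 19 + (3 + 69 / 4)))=77520 / 2688311838773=0.00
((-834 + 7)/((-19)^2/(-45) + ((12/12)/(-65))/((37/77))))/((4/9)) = 161103735/697336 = 231.03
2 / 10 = 1 / 5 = 0.20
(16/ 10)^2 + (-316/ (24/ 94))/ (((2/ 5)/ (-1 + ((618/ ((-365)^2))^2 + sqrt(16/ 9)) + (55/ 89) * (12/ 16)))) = -56025601701998131/ 22746991041000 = -2462.99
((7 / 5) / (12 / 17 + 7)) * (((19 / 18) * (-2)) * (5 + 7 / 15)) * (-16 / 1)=2966432 / 88425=33.55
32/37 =0.86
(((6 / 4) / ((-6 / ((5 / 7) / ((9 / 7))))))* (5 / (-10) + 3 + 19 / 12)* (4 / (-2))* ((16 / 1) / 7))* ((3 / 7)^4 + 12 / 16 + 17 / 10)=119269 / 18522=6.44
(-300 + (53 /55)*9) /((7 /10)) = -4578 /11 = -416.18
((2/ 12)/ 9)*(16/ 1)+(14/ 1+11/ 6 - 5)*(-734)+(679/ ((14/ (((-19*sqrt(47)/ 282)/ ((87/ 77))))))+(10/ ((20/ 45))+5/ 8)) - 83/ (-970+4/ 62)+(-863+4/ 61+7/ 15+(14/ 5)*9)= -868162936855/ 99043992 - 141911*sqrt(47)/ 49068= -8785.25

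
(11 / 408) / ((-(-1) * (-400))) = -11 / 163200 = -0.00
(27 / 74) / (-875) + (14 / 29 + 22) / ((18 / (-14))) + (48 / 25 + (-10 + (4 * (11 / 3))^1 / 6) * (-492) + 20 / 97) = 6068553765881 / 1639275750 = 3701.97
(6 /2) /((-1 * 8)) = -3 /8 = -0.38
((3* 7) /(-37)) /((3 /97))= -679 /37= -18.35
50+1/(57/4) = 2854/57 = 50.07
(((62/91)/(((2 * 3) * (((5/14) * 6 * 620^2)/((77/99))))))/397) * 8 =7/3239817750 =0.00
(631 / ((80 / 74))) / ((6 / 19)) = 443593 / 240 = 1848.30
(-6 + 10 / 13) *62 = -4216 / 13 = -324.31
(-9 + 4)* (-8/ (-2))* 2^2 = -80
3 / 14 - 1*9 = -123 / 14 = -8.79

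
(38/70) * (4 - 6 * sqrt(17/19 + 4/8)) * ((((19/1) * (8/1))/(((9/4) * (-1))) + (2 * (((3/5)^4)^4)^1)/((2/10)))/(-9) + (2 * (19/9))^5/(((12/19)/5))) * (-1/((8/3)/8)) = -4367691983516818864664/63071136474609375 + 57469631362063406114 * sqrt(2014)/21023712158203125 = 53425.51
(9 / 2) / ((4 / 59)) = 531 / 8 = 66.38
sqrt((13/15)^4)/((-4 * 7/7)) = -169/900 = -0.19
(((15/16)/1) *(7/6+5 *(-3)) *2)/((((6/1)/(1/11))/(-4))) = 415/264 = 1.57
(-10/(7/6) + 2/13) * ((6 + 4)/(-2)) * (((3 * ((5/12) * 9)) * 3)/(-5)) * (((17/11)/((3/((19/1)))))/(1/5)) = -27834525/2002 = -13903.36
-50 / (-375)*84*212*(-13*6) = -926016 / 5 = -185203.20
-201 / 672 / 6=-67 / 1344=-0.05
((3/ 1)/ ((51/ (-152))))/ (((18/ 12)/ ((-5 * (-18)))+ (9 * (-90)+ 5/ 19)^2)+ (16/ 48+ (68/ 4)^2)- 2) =-1097440/ 80512665839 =-0.00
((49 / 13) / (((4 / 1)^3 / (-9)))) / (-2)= 441 / 1664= 0.27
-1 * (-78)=78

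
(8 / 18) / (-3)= -4 / 27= -0.15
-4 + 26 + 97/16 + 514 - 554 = -191/16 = -11.94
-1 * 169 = -169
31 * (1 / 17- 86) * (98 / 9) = -29009.92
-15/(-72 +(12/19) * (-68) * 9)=95/2904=0.03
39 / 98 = 0.40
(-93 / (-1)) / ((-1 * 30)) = -3.10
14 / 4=7 / 2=3.50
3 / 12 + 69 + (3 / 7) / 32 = 15515 / 224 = 69.26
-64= -64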